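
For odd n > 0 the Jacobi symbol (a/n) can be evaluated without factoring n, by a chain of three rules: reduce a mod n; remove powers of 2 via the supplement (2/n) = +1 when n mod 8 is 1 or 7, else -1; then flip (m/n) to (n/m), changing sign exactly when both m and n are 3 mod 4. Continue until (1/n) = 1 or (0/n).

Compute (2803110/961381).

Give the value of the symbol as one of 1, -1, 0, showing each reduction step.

(2803110/961381) = (880348/961381)   [reduce mod 961381]
880348 = 2^2·220087; (2/961381) = -1 since 961381 mod 8 = 5, so (880348/961381) = (-1)^2·(220087/961381); sign now +1
reciprocity: (220087/961381) = +1·(961381/220087) since 220087 mod 4 = 3, 961381 mod 4 = 1; sign now +1
(961381/220087) = (81033/220087)   [reduce mod 220087]
reciprocity: (81033/220087) = +1·(220087/81033) since 81033 mod 4 = 1, 220087 mod 4 = 3; sign now +1
(220087/81033) = (58021/81033)   [reduce mod 81033]
reciprocity: (58021/81033) = +1·(81033/58021) since 58021 mod 4 = 1, 81033 mod 4 = 1; sign now +1
(81033/58021) = (23012/58021)   [reduce mod 58021]
23012 = 2^2·5753; (2/58021) = -1 since 58021 mod 8 = 5, so (23012/58021) = (-1)^2·(5753/58021); sign now +1
reciprocity: (5753/58021) = +1·(58021/5753) since 5753 mod 4 = 1, 58021 mod 4 = 1; sign now +1
(58021/5753) = (491/5753)   [reduce mod 5753]
reciprocity: (491/5753) = +1·(5753/491) since 491 mod 4 = 3, 5753 mod 4 = 1; sign now +1
(5753/491) = (352/491)   [reduce mod 491]
352 = 2^5·11; (2/491) = -1 since 491 mod 8 = 3, so (352/491) = (-1)^5·(11/491); sign now -1
reciprocity: (11/491) = -1·(491/11) since 11 mod 4 = 3, 491 mod 4 = 3; sign now +1
(491/11) = (7/11)   [reduce mod 11]
reciprocity: (7/11) = -1·(11/7) since 7 mod 4 = 3, 11 mod 4 = 3; sign now -1
(11/7) = (4/7)   [reduce mod 7]
4 = 2^2·1; (2/7) = +1 since 7 mod 8 = 7, so (4/7) = (+1)^2·(1/7); sign now -1
(1/7) = 1; final value = sign = -1

-1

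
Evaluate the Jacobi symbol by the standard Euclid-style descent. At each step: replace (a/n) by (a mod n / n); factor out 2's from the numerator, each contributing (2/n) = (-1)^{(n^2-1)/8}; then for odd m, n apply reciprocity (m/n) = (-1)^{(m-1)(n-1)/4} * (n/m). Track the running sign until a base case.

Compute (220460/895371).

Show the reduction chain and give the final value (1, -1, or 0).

factor out 2^2: 220460 = 2^2·55115; with 895371 mod 8 = 3, (2/895371) = -1; sign now +1; continue with (55115/895371)
flip (55115/895371) -> (895371/55115): both odd, 55115 mod 4 = 3, 895371 mod 4 = 3, so the flip contributes -1; sign now -1
(895371/55115): 895371 mod 55115 = 13531, so (895371/55115) = (13531/55115)
flip (13531/55115) -> (55115/13531): both odd, 13531 mod 4 = 3, 55115 mod 4 = 3, so the flip contributes -1; sign now +1
(55115/13531): 55115 mod 13531 = 991, so (55115/13531) = (991/13531)
flip (991/13531) -> (13531/991): both odd, 991 mod 4 = 3, 13531 mod 4 = 3, so the flip contributes -1; sign now -1
(13531/991): 13531 mod 991 = 648, so (13531/991) = (648/991)
factor out 2^3: 648 = 2^3·81; with 991 mod 8 = 7, (2/991) = +1; sign now -1; continue with (81/991)
flip (81/991) -> (991/81): both odd, 81 mod 4 = 1, 991 mod 4 = 3, so the flip contributes +1; sign now -1
(991/81): 991 mod 81 = 19, so (991/81) = (19/81)
flip (19/81) -> (81/19): both odd, 19 mod 4 = 3, 81 mod 4 = 1, so the flip contributes +1; sign now -1
(81/19): 81 mod 19 = 5, so (81/19) = (5/19)
flip (5/19) -> (19/5): both odd, 5 mod 4 = 1, 19 mod 4 = 3, so the flip contributes +1; sign now -1
(19/5): 19 mod 5 = 4, so (19/5) = (4/5)
factor out 2^2: 4 = 2^2·1; with 5 mod 8 = 5, (2/5) = -1; sign now -1; continue with (1/5)
reached (1/5) = 1, so the symbol is -1

-1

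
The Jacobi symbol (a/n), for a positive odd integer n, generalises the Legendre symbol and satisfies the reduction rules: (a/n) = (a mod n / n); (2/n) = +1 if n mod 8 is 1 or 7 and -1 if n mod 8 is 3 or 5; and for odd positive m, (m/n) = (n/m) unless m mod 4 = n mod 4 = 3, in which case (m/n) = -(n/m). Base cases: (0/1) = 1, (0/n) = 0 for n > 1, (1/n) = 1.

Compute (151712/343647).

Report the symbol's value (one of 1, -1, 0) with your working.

1

factor out 2^5: 151712 = 2^5·4741; with 343647 mod 8 = 7, (2/343647) = +1; sign now +1; continue with (4741/343647)
flip (4741/343647) -> (343647/4741): both odd, 4741 mod 4 = 1, 343647 mod 4 = 3, so the flip contributes +1; sign now +1
(343647/4741): 343647 mod 4741 = 2295, so (343647/4741) = (2295/4741)
flip (2295/4741) -> (4741/2295): both odd, 2295 mod 4 = 3, 4741 mod 4 = 1, so the flip contributes +1; sign now +1
(4741/2295): 4741 mod 2295 = 151, so (4741/2295) = (151/2295)
flip (151/2295) -> (2295/151): both odd, 151 mod 4 = 3, 2295 mod 4 = 3, so the flip contributes -1; sign now -1
(2295/151): 2295 mod 151 = 30, so (2295/151) = (30/151)
factor out 2^1: 30 = 2^1·15; with 151 mod 8 = 7, (2/151) = +1; sign now -1; continue with (15/151)
flip (15/151) -> (151/15): both odd, 15 mod 4 = 3, 151 mod 4 = 3, so the flip contributes -1; sign now +1
(151/15): 151 mod 15 = 1, so (151/15) = (1/15)
reached (1/15) = 1, so the symbol is +1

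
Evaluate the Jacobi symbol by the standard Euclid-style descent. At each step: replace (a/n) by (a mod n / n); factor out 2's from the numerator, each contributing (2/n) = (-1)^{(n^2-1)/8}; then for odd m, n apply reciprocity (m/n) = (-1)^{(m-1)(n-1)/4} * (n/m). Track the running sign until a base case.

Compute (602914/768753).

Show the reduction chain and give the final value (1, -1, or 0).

-1

factor out 2^1: 602914 = 2^1·301457; with 768753 mod 8 = 1, (2/768753) = +1; sign now +1; continue with (301457/768753)
flip (301457/768753) -> (768753/301457): both odd, 301457 mod 4 = 1, 768753 mod 4 = 1, so the flip contributes +1; sign now +1
(768753/301457): 768753 mod 301457 = 165839, so (768753/301457) = (165839/301457)
flip (165839/301457) -> (301457/165839): both odd, 165839 mod 4 = 3, 301457 mod 4 = 1, so the flip contributes +1; sign now +1
(301457/165839): 301457 mod 165839 = 135618, so (301457/165839) = (135618/165839)
factor out 2^1: 135618 = 2^1·67809; with 165839 mod 8 = 7, (2/165839) = +1; sign now +1; continue with (67809/165839)
flip (67809/165839) -> (165839/67809): both odd, 67809 mod 4 = 1, 165839 mod 4 = 3, so the flip contributes +1; sign now +1
(165839/67809): 165839 mod 67809 = 30221, so (165839/67809) = (30221/67809)
flip (30221/67809) -> (67809/30221): both odd, 30221 mod 4 = 1, 67809 mod 4 = 1, so the flip contributes +1; sign now +1
(67809/30221): 67809 mod 30221 = 7367, so (67809/30221) = (7367/30221)
flip (7367/30221) -> (30221/7367): both odd, 7367 mod 4 = 3, 30221 mod 4 = 1, so the flip contributes +1; sign now +1
(30221/7367): 30221 mod 7367 = 753, so (30221/7367) = (753/7367)
flip (753/7367) -> (7367/753): both odd, 753 mod 4 = 1, 7367 mod 4 = 3, so the flip contributes +1; sign now +1
(7367/753): 7367 mod 753 = 590, so (7367/753) = (590/753)
factor out 2^1: 590 = 2^1·295; with 753 mod 8 = 1, (2/753) = +1; sign now +1; continue with (295/753)
flip (295/753) -> (753/295): both odd, 295 mod 4 = 3, 753 mod 4 = 1, so the flip contributes +1; sign now +1
(753/295): 753 mod 295 = 163, so (753/295) = (163/295)
flip (163/295) -> (295/163): both odd, 163 mod 4 = 3, 295 mod 4 = 3, so the flip contributes -1; sign now -1
(295/163): 295 mod 163 = 132, so (295/163) = (132/163)
factor out 2^2: 132 = 2^2·33; with 163 mod 8 = 3, (2/163) = -1; sign now -1; continue with (33/163)
flip (33/163) -> (163/33): both odd, 33 mod 4 = 1, 163 mod 4 = 3, so the flip contributes +1; sign now -1
(163/33): 163 mod 33 = 31, so (163/33) = (31/33)
flip (31/33) -> (33/31): both odd, 31 mod 4 = 3, 33 mod 4 = 1, so the flip contributes +1; sign now -1
(33/31): 33 mod 31 = 2, so (33/31) = (2/31)
factor out 2^1: 2 = 2^1·1; with 31 mod 8 = 7, (2/31) = +1; sign now -1; continue with (1/31)
reached (1/31) = 1, so the symbol is -1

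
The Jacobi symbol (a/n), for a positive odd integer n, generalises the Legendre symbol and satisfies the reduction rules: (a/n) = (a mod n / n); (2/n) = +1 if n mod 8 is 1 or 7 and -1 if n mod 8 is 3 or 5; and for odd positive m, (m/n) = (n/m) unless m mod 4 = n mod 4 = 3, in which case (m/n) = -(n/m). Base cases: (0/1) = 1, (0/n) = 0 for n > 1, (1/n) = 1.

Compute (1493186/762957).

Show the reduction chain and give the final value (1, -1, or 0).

(1493186/762957): 1493186 mod 762957 = 730229, so (1493186/762957) = (730229/762957)
flip (730229/762957) -> (762957/730229): both odd, 730229 mod 4 = 1, 762957 mod 4 = 1, so the flip contributes +1; sign now +1
(762957/730229): 762957 mod 730229 = 32728, so (762957/730229) = (32728/730229)
factor out 2^3: 32728 = 2^3·4091; with 730229 mod 8 = 5, (2/730229) = -1; sign now -1; continue with (4091/730229)
flip (4091/730229) -> (730229/4091): both odd, 4091 mod 4 = 3, 730229 mod 4 = 1, so the flip contributes +1; sign now -1
(730229/4091): 730229 mod 4091 = 2031, so (730229/4091) = (2031/4091)
flip (2031/4091) -> (4091/2031): both odd, 2031 mod 4 = 3, 4091 mod 4 = 3, so the flip contributes -1; sign now +1
(4091/2031): 4091 mod 2031 = 29, so (4091/2031) = (29/2031)
flip (29/2031) -> (2031/29): both odd, 29 mod 4 = 1, 2031 mod 4 = 3, so the flip contributes +1; sign now +1
(2031/29): 2031 mod 29 = 1, so (2031/29) = (1/29)
reached (1/29) = 1, so the symbol is +1

1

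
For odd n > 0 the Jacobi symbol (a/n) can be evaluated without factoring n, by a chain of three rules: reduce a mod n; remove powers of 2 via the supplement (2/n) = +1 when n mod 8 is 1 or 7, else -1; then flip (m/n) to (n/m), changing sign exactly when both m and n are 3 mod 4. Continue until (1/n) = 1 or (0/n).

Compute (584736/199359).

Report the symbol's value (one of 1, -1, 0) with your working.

0

(584736/199359) = (186018/199359)   [reduce mod 199359]
186018 = 2^1·93009; (2/199359) = +1 since 199359 mod 8 = 7, so (186018/199359) = (+1)^1·(93009/199359); sign now +1
reciprocity: (93009/199359) = +1·(199359/93009) since 93009 mod 4 = 1, 199359 mod 4 = 3; sign now +1
(199359/93009) = (13341/93009)   [reduce mod 93009]
reciprocity: (13341/93009) = +1·(93009/13341) since 13341 mod 4 = 1, 93009 mod 4 = 1; sign now +1
(93009/13341) = (12963/13341)   [reduce mod 13341]
reciprocity: (12963/13341) = +1·(13341/12963) since 12963 mod 4 = 3, 13341 mod 4 = 1; sign now +1
(13341/12963) = (378/12963)   [reduce mod 12963]
378 = 2^1·189; (2/12963) = -1 since 12963 mod 8 = 3, so (378/12963) = (-1)^1·(189/12963); sign now -1
reciprocity: (189/12963) = +1·(12963/189) since 189 mod 4 = 1, 12963 mod 4 = 3; sign now -1
(12963/189) = (111/189)   [reduce mod 189]
reciprocity: (111/189) = +1·(189/111) since 111 mod 4 = 3, 189 mod 4 = 1; sign now -1
(189/111) = (78/111)   [reduce mod 111]
78 = 2^1·39; (2/111) = +1 since 111 mod 8 = 7, so (78/111) = (+1)^1·(39/111); sign now -1
reciprocity: (39/111) = -1·(111/39) since 39 mod 4 = 3, 111 mod 4 = 3; sign now +1
(111/39) = (33/39)   [reduce mod 39]
reciprocity: (33/39) = +1·(39/33) since 33 mod 4 = 1, 39 mod 4 = 3; sign now +1
(39/33) = (6/33)   [reduce mod 33]
6 = 2^1·3; (2/33) = +1 since 33 mod 8 = 1, so (6/33) = (+1)^1·(3/33); sign now +1
reciprocity: (3/33) = +1·(33/3) since 3 mod 4 = 3, 33 mod 4 = 1; sign now +1
(33/3) = (0/3)   [reduce mod 3]
(0/3) = 0   [gcd(a, n) > 1]; final value = 0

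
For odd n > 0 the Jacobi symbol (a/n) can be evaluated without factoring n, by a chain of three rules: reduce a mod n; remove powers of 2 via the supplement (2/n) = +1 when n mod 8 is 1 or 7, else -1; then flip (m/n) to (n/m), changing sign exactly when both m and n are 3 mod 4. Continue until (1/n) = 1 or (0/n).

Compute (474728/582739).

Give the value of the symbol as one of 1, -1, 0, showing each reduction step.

factor out 2^3: 474728 = 2^3·59341; with 582739 mod 8 = 3, (2/582739) = -1; sign now -1; continue with (59341/582739)
flip (59341/582739) -> (582739/59341): both odd, 59341 mod 4 = 1, 582739 mod 4 = 3, so the flip contributes +1; sign now -1
(582739/59341): 582739 mod 59341 = 48670, so (582739/59341) = (48670/59341)
factor out 2^1: 48670 = 2^1·24335; with 59341 mod 8 = 5, (2/59341) = -1; sign now +1; continue with (24335/59341)
flip (24335/59341) -> (59341/24335): both odd, 24335 mod 4 = 3, 59341 mod 4 = 1, so the flip contributes +1; sign now +1
(59341/24335): 59341 mod 24335 = 10671, so (59341/24335) = (10671/24335)
flip (10671/24335) -> (24335/10671): both odd, 10671 mod 4 = 3, 24335 mod 4 = 3, so the flip contributes -1; sign now -1
(24335/10671): 24335 mod 10671 = 2993, so (24335/10671) = (2993/10671)
flip (2993/10671) -> (10671/2993): both odd, 2993 mod 4 = 1, 10671 mod 4 = 3, so the flip contributes +1; sign now -1
(10671/2993): 10671 mod 2993 = 1692, so (10671/2993) = (1692/2993)
factor out 2^2: 1692 = 2^2·423; with 2993 mod 8 = 1, (2/2993) = +1; sign now -1; continue with (423/2993)
flip (423/2993) -> (2993/423): both odd, 423 mod 4 = 3, 2993 mod 4 = 1, so the flip contributes +1; sign now -1
(2993/423): 2993 mod 423 = 32, so (2993/423) = (32/423)
factor out 2^5: 32 = 2^5·1; with 423 mod 8 = 7, (2/423) = +1; sign now -1; continue with (1/423)
reached (1/423) = 1, so the symbol is -1

-1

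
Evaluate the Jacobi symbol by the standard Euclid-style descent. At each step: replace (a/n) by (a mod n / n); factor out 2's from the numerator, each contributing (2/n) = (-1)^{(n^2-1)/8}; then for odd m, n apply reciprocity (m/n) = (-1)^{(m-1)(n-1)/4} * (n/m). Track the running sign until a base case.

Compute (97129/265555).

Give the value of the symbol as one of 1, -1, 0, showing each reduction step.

reciprocity: (97129/265555) = +1·(265555/97129) since 97129 mod 4 = 1, 265555 mod 4 = 3; sign now +1
(265555/97129) = (71297/97129)   [reduce mod 97129]
reciprocity: (71297/97129) = +1·(97129/71297) since 71297 mod 4 = 1, 97129 mod 4 = 1; sign now +1
(97129/71297) = (25832/71297)   [reduce mod 71297]
25832 = 2^3·3229; (2/71297) = +1 since 71297 mod 8 = 1, so (25832/71297) = (+1)^3·(3229/71297); sign now +1
reciprocity: (3229/71297) = +1·(71297/3229) since 3229 mod 4 = 1, 71297 mod 4 = 1; sign now +1
(71297/3229) = (259/3229)   [reduce mod 3229]
reciprocity: (259/3229) = +1·(3229/259) since 259 mod 4 = 3, 3229 mod 4 = 1; sign now +1
(3229/259) = (121/259)   [reduce mod 259]
reciprocity: (121/259) = +1·(259/121) since 121 mod 4 = 1, 259 mod 4 = 3; sign now +1
(259/121) = (17/121)   [reduce mod 121]
reciprocity: (17/121) = +1·(121/17) since 17 mod 4 = 1, 121 mod 4 = 1; sign now +1
(121/17) = (2/17)   [reduce mod 17]
2 = 2^1·1; (2/17) = +1 since 17 mod 8 = 1, so (2/17) = (+1)^1·(1/17); sign now +1
(1/17) = 1; final value = sign = +1

1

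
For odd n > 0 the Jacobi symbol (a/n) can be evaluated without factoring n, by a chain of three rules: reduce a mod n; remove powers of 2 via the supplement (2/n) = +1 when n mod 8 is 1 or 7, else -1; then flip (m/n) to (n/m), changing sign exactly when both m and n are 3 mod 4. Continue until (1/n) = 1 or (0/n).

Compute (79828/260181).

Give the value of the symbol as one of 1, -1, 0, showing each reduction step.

factor out 2^2: 79828 = 2^2·19957; with 260181 mod 8 = 5, (2/260181) = -1; sign now +1; continue with (19957/260181)
flip (19957/260181) -> (260181/19957): both odd, 19957 mod 4 = 1, 260181 mod 4 = 1, so the flip contributes +1; sign now +1
(260181/19957): 260181 mod 19957 = 740, so (260181/19957) = (740/19957)
factor out 2^2: 740 = 2^2·185; with 19957 mod 8 = 5, (2/19957) = -1; sign now +1; continue with (185/19957)
flip (185/19957) -> (19957/185): both odd, 185 mod 4 = 1, 19957 mod 4 = 1, so the flip contributes +1; sign now +1
(19957/185): 19957 mod 185 = 162, so (19957/185) = (162/185)
factor out 2^1: 162 = 2^1·81; with 185 mod 8 = 1, (2/185) = +1; sign now +1; continue with (81/185)
flip (81/185) -> (185/81): both odd, 81 mod 4 = 1, 185 mod 4 = 1, so the flip contributes +1; sign now +1
(185/81): 185 mod 81 = 23, so (185/81) = (23/81)
flip (23/81) -> (81/23): both odd, 23 mod 4 = 3, 81 mod 4 = 1, so the flip contributes +1; sign now +1
(81/23): 81 mod 23 = 12, so (81/23) = (12/23)
factor out 2^2: 12 = 2^2·3; with 23 mod 8 = 7, (2/23) = +1; sign now +1; continue with (3/23)
flip (3/23) -> (23/3): both odd, 3 mod 4 = 3, 23 mod 4 = 3, so the flip contributes -1; sign now -1
(23/3): 23 mod 3 = 2, so (23/3) = (2/3)
factor out 2^1: 2 = 2^1·1; with 3 mod 8 = 3, (2/3) = -1; sign now +1; continue with (1/3)
reached (1/3) = 1, so the symbol is +1

1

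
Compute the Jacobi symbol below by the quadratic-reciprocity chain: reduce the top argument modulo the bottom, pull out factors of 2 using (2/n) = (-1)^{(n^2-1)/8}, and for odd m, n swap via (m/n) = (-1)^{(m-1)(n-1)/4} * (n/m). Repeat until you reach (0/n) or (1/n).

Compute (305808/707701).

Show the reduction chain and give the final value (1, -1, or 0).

305808 = 2^4·19113; (2/707701) = -1 since 707701 mod 8 = 5, so (305808/707701) = (-1)^4·(19113/707701); sign now +1
reciprocity: (19113/707701) = +1·(707701/19113) since 19113 mod 4 = 1, 707701 mod 4 = 1; sign now +1
(707701/19113) = (520/19113)   [reduce mod 19113]
520 = 2^3·65; (2/19113) = +1 since 19113 mod 8 = 1, so (520/19113) = (+1)^3·(65/19113); sign now +1
reciprocity: (65/19113) = +1·(19113/65) since 65 mod 4 = 1, 19113 mod 4 = 1; sign now +1
(19113/65) = (3/65)   [reduce mod 65]
reciprocity: (3/65) = +1·(65/3) since 3 mod 4 = 3, 65 mod 4 = 1; sign now +1
(65/3) = (2/3)   [reduce mod 3]
2 = 2^1·1; (2/3) = -1 since 3 mod 8 = 3, so (2/3) = (-1)^1·(1/3); sign now -1
(1/3) = 1; final value = sign = -1

-1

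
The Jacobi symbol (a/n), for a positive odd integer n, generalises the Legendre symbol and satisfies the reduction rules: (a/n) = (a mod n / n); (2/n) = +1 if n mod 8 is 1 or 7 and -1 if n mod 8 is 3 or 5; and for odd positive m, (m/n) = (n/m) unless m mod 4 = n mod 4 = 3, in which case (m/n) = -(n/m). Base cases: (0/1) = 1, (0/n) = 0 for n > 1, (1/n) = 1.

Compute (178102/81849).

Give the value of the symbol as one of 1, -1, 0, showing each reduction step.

(178102/81849) = (14404/81849)   [reduce mod 81849]
14404 = 2^2·3601; (2/81849) = +1 since 81849 mod 8 = 1, so (14404/81849) = (+1)^2·(3601/81849); sign now +1
reciprocity: (3601/81849) = +1·(81849/3601) since 3601 mod 4 = 1, 81849 mod 4 = 1; sign now +1
(81849/3601) = (2627/3601)   [reduce mod 3601]
reciprocity: (2627/3601) = +1·(3601/2627) since 2627 mod 4 = 3, 3601 mod 4 = 1; sign now +1
(3601/2627) = (974/2627)   [reduce mod 2627]
974 = 2^1·487; (2/2627) = -1 since 2627 mod 8 = 3, so (974/2627) = (-1)^1·(487/2627); sign now -1
reciprocity: (487/2627) = -1·(2627/487) since 487 mod 4 = 3, 2627 mod 4 = 3; sign now +1
(2627/487) = (192/487)   [reduce mod 487]
192 = 2^6·3; (2/487) = +1 since 487 mod 8 = 7, so (192/487) = (+1)^6·(3/487); sign now +1
reciprocity: (3/487) = -1·(487/3) since 3 mod 4 = 3, 487 mod 4 = 3; sign now -1
(487/3) = (1/3)   [reduce mod 3]
(1/3) = 1; final value = sign = -1

-1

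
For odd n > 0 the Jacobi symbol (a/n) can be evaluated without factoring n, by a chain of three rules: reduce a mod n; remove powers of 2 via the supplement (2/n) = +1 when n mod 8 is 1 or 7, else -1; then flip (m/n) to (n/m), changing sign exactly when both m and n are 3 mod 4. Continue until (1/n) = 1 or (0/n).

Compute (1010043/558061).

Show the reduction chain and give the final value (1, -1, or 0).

1

(1010043/558061): 1010043 mod 558061 = 451982, so (1010043/558061) = (451982/558061)
factor out 2^1: 451982 = 2^1·225991; with 558061 mod 8 = 5, (2/558061) = -1; sign now -1; continue with (225991/558061)
flip (225991/558061) -> (558061/225991): both odd, 225991 mod 4 = 3, 558061 mod 4 = 1, so the flip contributes +1; sign now -1
(558061/225991): 558061 mod 225991 = 106079, so (558061/225991) = (106079/225991)
flip (106079/225991) -> (225991/106079): both odd, 106079 mod 4 = 3, 225991 mod 4 = 3, so the flip contributes -1; sign now +1
(225991/106079): 225991 mod 106079 = 13833, so (225991/106079) = (13833/106079)
flip (13833/106079) -> (106079/13833): both odd, 13833 mod 4 = 1, 106079 mod 4 = 3, so the flip contributes +1; sign now +1
(106079/13833): 106079 mod 13833 = 9248, so (106079/13833) = (9248/13833)
factor out 2^5: 9248 = 2^5·289; with 13833 mod 8 = 1, (2/13833) = +1; sign now +1; continue with (289/13833)
flip (289/13833) -> (13833/289): both odd, 289 mod 4 = 1, 13833 mod 4 = 1, so the flip contributes +1; sign now +1
(13833/289): 13833 mod 289 = 250, so (13833/289) = (250/289)
factor out 2^1: 250 = 2^1·125; with 289 mod 8 = 1, (2/289) = +1; sign now +1; continue with (125/289)
flip (125/289) -> (289/125): both odd, 125 mod 4 = 1, 289 mod 4 = 1, so the flip contributes +1; sign now +1
(289/125): 289 mod 125 = 39, so (289/125) = (39/125)
flip (39/125) -> (125/39): both odd, 39 mod 4 = 3, 125 mod 4 = 1, so the flip contributes +1; sign now +1
(125/39): 125 mod 39 = 8, so (125/39) = (8/39)
factor out 2^3: 8 = 2^3·1; with 39 mod 8 = 7, (2/39) = +1; sign now +1; continue with (1/39)
reached (1/39) = 1, so the symbol is +1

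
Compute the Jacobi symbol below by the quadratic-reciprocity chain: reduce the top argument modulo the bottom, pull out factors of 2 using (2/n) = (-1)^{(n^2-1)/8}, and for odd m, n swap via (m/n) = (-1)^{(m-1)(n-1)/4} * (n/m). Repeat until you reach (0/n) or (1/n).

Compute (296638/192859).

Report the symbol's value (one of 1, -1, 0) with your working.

1

(296638/192859) = (103779/192859)   [reduce mod 192859]
reciprocity: (103779/192859) = -1·(192859/103779) since 103779 mod 4 = 3, 192859 mod 4 = 3; sign now -1
(192859/103779) = (89080/103779)   [reduce mod 103779]
89080 = 2^3·11135; (2/103779) = -1 since 103779 mod 8 = 3, so (89080/103779) = (-1)^3·(11135/103779); sign now +1
reciprocity: (11135/103779) = -1·(103779/11135) since 11135 mod 4 = 3, 103779 mod 4 = 3; sign now -1
(103779/11135) = (3564/11135)   [reduce mod 11135]
3564 = 2^2·891; (2/11135) = +1 since 11135 mod 8 = 7, so (3564/11135) = (+1)^2·(891/11135); sign now -1
reciprocity: (891/11135) = -1·(11135/891) since 891 mod 4 = 3, 11135 mod 4 = 3; sign now +1
(11135/891) = (443/891)   [reduce mod 891]
reciprocity: (443/891) = -1·(891/443) since 443 mod 4 = 3, 891 mod 4 = 3; sign now -1
(891/443) = (5/443)   [reduce mod 443]
reciprocity: (5/443) = +1·(443/5) since 5 mod 4 = 1, 443 mod 4 = 3; sign now -1
(443/5) = (3/5)   [reduce mod 5]
reciprocity: (3/5) = +1·(5/3) since 3 mod 4 = 3, 5 mod 4 = 1; sign now -1
(5/3) = (2/3)   [reduce mod 3]
2 = 2^1·1; (2/3) = -1 since 3 mod 8 = 3, so (2/3) = (-1)^1·(1/3); sign now +1
(1/3) = 1; final value = sign = +1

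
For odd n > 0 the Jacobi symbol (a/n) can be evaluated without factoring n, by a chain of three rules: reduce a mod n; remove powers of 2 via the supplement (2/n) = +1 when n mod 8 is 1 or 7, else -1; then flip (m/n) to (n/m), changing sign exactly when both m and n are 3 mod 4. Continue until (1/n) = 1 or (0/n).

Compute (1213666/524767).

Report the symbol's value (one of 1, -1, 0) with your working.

-1

(1213666/524767) = (164132/524767)   [reduce mod 524767]
164132 = 2^2·41033; (2/524767) = +1 since 524767 mod 8 = 7, so (164132/524767) = (+1)^2·(41033/524767); sign now +1
reciprocity: (41033/524767) = +1·(524767/41033) since 41033 mod 4 = 1, 524767 mod 4 = 3; sign now +1
(524767/41033) = (32371/41033)   [reduce mod 41033]
reciprocity: (32371/41033) = +1·(41033/32371) since 32371 mod 4 = 3, 41033 mod 4 = 1; sign now +1
(41033/32371) = (8662/32371)   [reduce mod 32371]
8662 = 2^1·4331; (2/32371) = -1 since 32371 mod 8 = 3, so (8662/32371) = (-1)^1·(4331/32371); sign now -1
reciprocity: (4331/32371) = -1·(32371/4331) since 4331 mod 4 = 3, 32371 mod 4 = 3; sign now +1
(32371/4331) = (2054/4331)   [reduce mod 4331]
2054 = 2^1·1027; (2/4331) = -1 since 4331 mod 8 = 3, so (2054/4331) = (-1)^1·(1027/4331); sign now -1
reciprocity: (1027/4331) = -1·(4331/1027) since 1027 mod 4 = 3, 4331 mod 4 = 3; sign now +1
(4331/1027) = (223/1027)   [reduce mod 1027]
reciprocity: (223/1027) = -1·(1027/223) since 223 mod 4 = 3, 1027 mod 4 = 3; sign now -1
(1027/223) = (135/223)   [reduce mod 223]
reciprocity: (135/223) = -1·(223/135) since 135 mod 4 = 3, 223 mod 4 = 3; sign now +1
(223/135) = (88/135)   [reduce mod 135]
88 = 2^3·11; (2/135) = +1 since 135 mod 8 = 7, so (88/135) = (+1)^3·(11/135); sign now +1
reciprocity: (11/135) = -1·(135/11) since 11 mod 4 = 3, 135 mod 4 = 3; sign now -1
(135/11) = (3/11)   [reduce mod 11]
reciprocity: (3/11) = -1·(11/3) since 3 mod 4 = 3, 11 mod 4 = 3; sign now +1
(11/3) = (2/3)   [reduce mod 3]
2 = 2^1·1; (2/3) = -1 since 3 mod 8 = 3, so (2/3) = (-1)^1·(1/3); sign now -1
(1/3) = 1; final value = sign = -1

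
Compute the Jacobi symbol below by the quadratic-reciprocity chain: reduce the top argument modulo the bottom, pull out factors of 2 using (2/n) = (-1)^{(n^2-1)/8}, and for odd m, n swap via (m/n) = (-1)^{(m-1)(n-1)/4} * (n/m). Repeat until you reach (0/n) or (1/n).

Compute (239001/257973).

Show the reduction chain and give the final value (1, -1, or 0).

0

reciprocity: (239001/257973) = +1·(257973/239001) since 239001 mod 4 = 1, 257973 mod 4 = 1; sign now +1
(257973/239001) = (18972/239001)   [reduce mod 239001]
18972 = 2^2·4743; (2/239001) = +1 since 239001 mod 8 = 1, so (18972/239001) = (+1)^2·(4743/239001); sign now +1
reciprocity: (4743/239001) = +1·(239001/4743) since 4743 mod 4 = 3, 239001 mod 4 = 1; sign now +1
(239001/4743) = (1851/4743)   [reduce mod 4743]
reciprocity: (1851/4743) = -1·(4743/1851) since 1851 mod 4 = 3, 4743 mod 4 = 3; sign now -1
(4743/1851) = (1041/1851)   [reduce mod 1851]
reciprocity: (1041/1851) = +1·(1851/1041) since 1041 mod 4 = 1, 1851 mod 4 = 3; sign now -1
(1851/1041) = (810/1041)   [reduce mod 1041]
810 = 2^1·405; (2/1041) = +1 since 1041 mod 8 = 1, so (810/1041) = (+1)^1·(405/1041); sign now -1
reciprocity: (405/1041) = +1·(1041/405) since 405 mod 4 = 1, 1041 mod 4 = 1; sign now -1
(1041/405) = (231/405)   [reduce mod 405]
reciprocity: (231/405) = +1·(405/231) since 231 mod 4 = 3, 405 mod 4 = 1; sign now -1
(405/231) = (174/231)   [reduce mod 231]
174 = 2^1·87; (2/231) = +1 since 231 mod 8 = 7, so (174/231) = (+1)^1·(87/231); sign now -1
reciprocity: (87/231) = -1·(231/87) since 87 mod 4 = 3, 231 mod 4 = 3; sign now +1
(231/87) = (57/87)   [reduce mod 87]
reciprocity: (57/87) = +1·(87/57) since 57 mod 4 = 1, 87 mod 4 = 3; sign now +1
(87/57) = (30/57)   [reduce mod 57]
30 = 2^1·15; (2/57) = +1 since 57 mod 8 = 1, so (30/57) = (+1)^1·(15/57); sign now +1
reciprocity: (15/57) = +1·(57/15) since 15 mod 4 = 3, 57 mod 4 = 1; sign now +1
(57/15) = (12/15)   [reduce mod 15]
12 = 2^2·3; (2/15) = +1 since 15 mod 8 = 7, so (12/15) = (+1)^2·(3/15); sign now +1
reciprocity: (3/15) = -1·(15/3) since 3 mod 4 = 3, 15 mod 4 = 3; sign now -1
(15/3) = (0/3)   [reduce mod 3]
(0/3) = 0   [gcd(a, n) > 1]; final value = 0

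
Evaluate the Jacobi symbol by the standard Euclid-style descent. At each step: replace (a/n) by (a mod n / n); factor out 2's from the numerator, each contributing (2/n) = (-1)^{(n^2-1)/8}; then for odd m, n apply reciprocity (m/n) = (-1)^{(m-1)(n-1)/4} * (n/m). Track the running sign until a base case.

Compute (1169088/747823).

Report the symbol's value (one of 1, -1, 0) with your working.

1

(1169088/747823) = (421265/747823)   [reduce mod 747823]
reciprocity: (421265/747823) = +1·(747823/421265) since 421265 mod 4 = 1, 747823 mod 4 = 3; sign now +1
(747823/421265) = (326558/421265)   [reduce mod 421265]
326558 = 2^1·163279; (2/421265) = +1 since 421265 mod 8 = 1, so (326558/421265) = (+1)^1·(163279/421265); sign now +1
reciprocity: (163279/421265) = +1·(421265/163279) since 163279 mod 4 = 3, 421265 mod 4 = 1; sign now +1
(421265/163279) = (94707/163279)   [reduce mod 163279]
reciprocity: (94707/163279) = -1·(163279/94707) since 94707 mod 4 = 3, 163279 mod 4 = 3; sign now -1
(163279/94707) = (68572/94707)   [reduce mod 94707]
68572 = 2^2·17143; (2/94707) = -1 since 94707 mod 8 = 3, so (68572/94707) = (-1)^2·(17143/94707); sign now -1
reciprocity: (17143/94707) = -1·(94707/17143) since 17143 mod 4 = 3, 94707 mod 4 = 3; sign now +1
(94707/17143) = (8992/17143)   [reduce mod 17143]
8992 = 2^5·281; (2/17143) = +1 since 17143 mod 8 = 7, so (8992/17143) = (+1)^5·(281/17143); sign now +1
reciprocity: (281/17143) = +1·(17143/281) since 281 mod 4 = 1, 17143 mod 4 = 3; sign now +1
(17143/281) = (2/281)   [reduce mod 281]
2 = 2^1·1; (2/281) = +1 since 281 mod 8 = 1, so (2/281) = (+1)^1·(1/281); sign now +1
(1/281) = 1; final value = sign = +1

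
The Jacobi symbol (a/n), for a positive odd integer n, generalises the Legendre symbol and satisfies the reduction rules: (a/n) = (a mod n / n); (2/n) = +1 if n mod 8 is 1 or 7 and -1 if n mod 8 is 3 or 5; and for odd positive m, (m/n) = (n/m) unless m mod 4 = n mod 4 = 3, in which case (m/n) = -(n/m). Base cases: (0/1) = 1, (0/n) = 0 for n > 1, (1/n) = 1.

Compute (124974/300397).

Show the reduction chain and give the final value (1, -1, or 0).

factor out 2^1: 124974 = 2^1·62487; with 300397 mod 8 = 5, (2/300397) = -1; sign now -1; continue with (62487/300397)
flip (62487/300397) -> (300397/62487): both odd, 62487 mod 4 = 3, 300397 mod 4 = 1, so the flip contributes +1; sign now -1
(300397/62487): 300397 mod 62487 = 50449, so (300397/62487) = (50449/62487)
flip (50449/62487) -> (62487/50449): both odd, 50449 mod 4 = 1, 62487 mod 4 = 3, so the flip contributes +1; sign now -1
(62487/50449): 62487 mod 50449 = 12038, so (62487/50449) = (12038/50449)
factor out 2^1: 12038 = 2^1·6019; with 50449 mod 8 = 1, (2/50449) = +1; sign now -1; continue with (6019/50449)
flip (6019/50449) -> (50449/6019): both odd, 6019 mod 4 = 3, 50449 mod 4 = 1, so the flip contributes +1; sign now -1
(50449/6019): 50449 mod 6019 = 2297, so (50449/6019) = (2297/6019)
flip (2297/6019) -> (6019/2297): both odd, 2297 mod 4 = 1, 6019 mod 4 = 3, so the flip contributes +1; sign now -1
(6019/2297): 6019 mod 2297 = 1425, so (6019/2297) = (1425/2297)
flip (1425/2297) -> (2297/1425): both odd, 1425 mod 4 = 1, 2297 mod 4 = 1, so the flip contributes +1; sign now -1
(2297/1425): 2297 mod 1425 = 872, so (2297/1425) = (872/1425)
factor out 2^3: 872 = 2^3·109; with 1425 mod 8 = 1, (2/1425) = +1; sign now -1; continue with (109/1425)
flip (109/1425) -> (1425/109): both odd, 109 mod 4 = 1, 1425 mod 4 = 1, so the flip contributes +1; sign now -1
(1425/109): 1425 mod 109 = 8, so (1425/109) = (8/109)
factor out 2^3: 8 = 2^3·1; with 109 mod 8 = 5, (2/109) = -1; sign now +1; continue with (1/109)
reached (1/109) = 1, so the symbol is +1

1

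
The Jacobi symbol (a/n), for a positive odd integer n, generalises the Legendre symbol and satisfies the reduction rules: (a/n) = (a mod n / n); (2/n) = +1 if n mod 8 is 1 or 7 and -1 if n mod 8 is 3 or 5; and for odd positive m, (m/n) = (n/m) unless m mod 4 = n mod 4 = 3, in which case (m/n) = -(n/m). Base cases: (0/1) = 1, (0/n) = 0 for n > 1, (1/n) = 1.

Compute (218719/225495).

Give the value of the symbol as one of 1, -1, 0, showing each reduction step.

1

reciprocity: (218719/225495) = -1·(225495/218719) since 218719 mod 4 = 3, 225495 mod 4 = 3; sign now -1
(225495/218719) = (6776/218719)   [reduce mod 218719]
6776 = 2^3·847; (2/218719) = +1 since 218719 mod 8 = 7, so (6776/218719) = (+1)^3·(847/218719); sign now -1
reciprocity: (847/218719) = -1·(218719/847) since 847 mod 4 = 3, 218719 mod 4 = 3; sign now +1
(218719/847) = (193/847)   [reduce mod 847]
reciprocity: (193/847) = +1·(847/193) since 193 mod 4 = 1, 847 mod 4 = 3; sign now +1
(847/193) = (75/193)   [reduce mod 193]
reciprocity: (75/193) = +1·(193/75) since 75 mod 4 = 3, 193 mod 4 = 1; sign now +1
(193/75) = (43/75)   [reduce mod 75]
reciprocity: (43/75) = -1·(75/43) since 43 mod 4 = 3, 75 mod 4 = 3; sign now -1
(75/43) = (32/43)   [reduce mod 43]
32 = 2^5·1; (2/43) = -1 since 43 mod 8 = 3, so (32/43) = (-1)^5·(1/43); sign now +1
(1/43) = 1; final value = sign = +1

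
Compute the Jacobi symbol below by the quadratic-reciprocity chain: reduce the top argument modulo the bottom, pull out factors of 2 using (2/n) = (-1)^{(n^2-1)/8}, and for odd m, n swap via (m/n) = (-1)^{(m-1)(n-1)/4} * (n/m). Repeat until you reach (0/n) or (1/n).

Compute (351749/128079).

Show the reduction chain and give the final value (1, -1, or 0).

1

(351749/128079): 351749 mod 128079 = 95591, so (351749/128079) = (95591/128079)
flip (95591/128079) -> (128079/95591): both odd, 95591 mod 4 = 3, 128079 mod 4 = 3, so the flip contributes -1; sign now -1
(128079/95591): 128079 mod 95591 = 32488, so (128079/95591) = (32488/95591)
factor out 2^3: 32488 = 2^3·4061; with 95591 mod 8 = 7, (2/95591) = +1; sign now -1; continue with (4061/95591)
flip (4061/95591) -> (95591/4061): both odd, 4061 mod 4 = 1, 95591 mod 4 = 3, so the flip contributes +1; sign now -1
(95591/4061): 95591 mod 4061 = 2188, so (95591/4061) = (2188/4061)
factor out 2^2: 2188 = 2^2·547; with 4061 mod 8 = 5, (2/4061) = -1; sign now -1; continue with (547/4061)
flip (547/4061) -> (4061/547): both odd, 547 mod 4 = 3, 4061 mod 4 = 1, so the flip contributes +1; sign now -1
(4061/547): 4061 mod 547 = 232, so (4061/547) = (232/547)
factor out 2^3: 232 = 2^3·29; with 547 mod 8 = 3, (2/547) = -1; sign now +1; continue with (29/547)
flip (29/547) -> (547/29): both odd, 29 mod 4 = 1, 547 mod 4 = 3, so the flip contributes +1; sign now +1
(547/29): 547 mod 29 = 25, so (547/29) = (25/29)
flip (25/29) -> (29/25): both odd, 25 mod 4 = 1, 29 mod 4 = 1, so the flip contributes +1; sign now +1
(29/25): 29 mod 25 = 4, so (29/25) = (4/25)
factor out 2^2: 4 = 2^2·1; with 25 mod 8 = 1, (2/25) = +1; sign now +1; continue with (1/25)
reached (1/25) = 1, so the symbol is +1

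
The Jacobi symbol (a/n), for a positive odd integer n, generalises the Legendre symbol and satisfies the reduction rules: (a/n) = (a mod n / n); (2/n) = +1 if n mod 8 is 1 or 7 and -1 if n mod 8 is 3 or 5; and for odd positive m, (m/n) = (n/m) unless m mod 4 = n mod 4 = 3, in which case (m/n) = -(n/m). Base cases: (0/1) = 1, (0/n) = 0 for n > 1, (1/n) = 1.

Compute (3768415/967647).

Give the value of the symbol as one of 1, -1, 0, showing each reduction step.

(3768415/967647): 3768415 mod 967647 = 865474, so (3768415/967647) = (865474/967647)
factor out 2^1: 865474 = 2^1·432737; with 967647 mod 8 = 7, (2/967647) = +1; sign now +1; continue with (432737/967647)
flip (432737/967647) -> (967647/432737): both odd, 432737 mod 4 = 1, 967647 mod 4 = 3, so the flip contributes +1; sign now +1
(967647/432737): 967647 mod 432737 = 102173, so (967647/432737) = (102173/432737)
flip (102173/432737) -> (432737/102173): both odd, 102173 mod 4 = 1, 432737 mod 4 = 1, so the flip contributes +1; sign now +1
(432737/102173): 432737 mod 102173 = 24045, so (432737/102173) = (24045/102173)
flip (24045/102173) -> (102173/24045): both odd, 24045 mod 4 = 1, 102173 mod 4 = 1, so the flip contributes +1; sign now +1
(102173/24045): 102173 mod 24045 = 5993, so (102173/24045) = (5993/24045)
flip (5993/24045) -> (24045/5993): both odd, 5993 mod 4 = 1, 24045 mod 4 = 1, so the flip contributes +1; sign now +1
(24045/5993): 24045 mod 5993 = 73, so (24045/5993) = (73/5993)
flip (73/5993) -> (5993/73): both odd, 73 mod 4 = 1, 5993 mod 4 = 1, so the flip contributes +1; sign now +1
(5993/73): 5993 mod 73 = 7, so (5993/73) = (7/73)
flip (7/73) -> (73/7): both odd, 7 mod 4 = 3, 73 mod 4 = 1, so the flip contributes +1; sign now +1
(73/7): 73 mod 7 = 3, so (73/7) = (3/7)
flip (3/7) -> (7/3): both odd, 3 mod 4 = 3, 7 mod 4 = 3, so the flip contributes -1; sign now -1
(7/3): 7 mod 3 = 1, so (7/3) = (1/3)
reached (1/3) = 1, so the symbol is -1

-1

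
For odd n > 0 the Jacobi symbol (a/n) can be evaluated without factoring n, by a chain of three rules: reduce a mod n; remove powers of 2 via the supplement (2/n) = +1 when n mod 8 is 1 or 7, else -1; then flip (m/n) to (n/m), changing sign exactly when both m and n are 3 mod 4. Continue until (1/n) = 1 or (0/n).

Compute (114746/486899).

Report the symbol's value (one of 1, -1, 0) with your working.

114746 = 2^1·57373; (2/486899) = -1 since 486899 mod 8 = 3, so (114746/486899) = (-1)^1·(57373/486899); sign now -1
reciprocity: (57373/486899) = +1·(486899/57373) since 57373 mod 4 = 1, 486899 mod 4 = 3; sign now -1
(486899/57373) = (27915/57373)   [reduce mod 57373]
reciprocity: (27915/57373) = +1·(57373/27915) since 27915 mod 4 = 3, 57373 mod 4 = 1; sign now -1
(57373/27915) = (1543/27915)   [reduce mod 27915]
reciprocity: (1543/27915) = -1·(27915/1543) since 1543 mod 4 = 3, 27915 mod 4 = 3; sign now +1
(27915/1543) = (141/1543)   [reduce mod 1543]
reciprocity: (141/1543) = +1·(1543/141) since 141 mod 4 = 1, 1543 mod 4 = 3; sign now +1
(1543/141) = (133/141)   [reduce mod 141]
reciprocity: (133/141) = +1·(141/133) since 133 mod 4 = 1, 141 mod 4 = 1; sign now +1
(141/133) = (8/133)   [reduce mod 133]
8 = 2^3·1; (2/133) = -1 since 133 mod 8 = 5, so (8/133) = (-1)^3·(1/133); sign now -1
(1/133) = 1; final value = sign = -1

-1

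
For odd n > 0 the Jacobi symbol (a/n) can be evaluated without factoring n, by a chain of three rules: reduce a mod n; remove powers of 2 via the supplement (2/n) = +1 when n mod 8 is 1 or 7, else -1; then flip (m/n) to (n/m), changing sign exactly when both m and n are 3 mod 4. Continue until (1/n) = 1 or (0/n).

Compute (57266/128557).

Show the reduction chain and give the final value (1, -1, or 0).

0

57266 = 2^1·28633; (2/128557) = -1 since 128557 mod 8 = 5, so (57266/128557) = (-1)^1·(28633/128557); sign now -1
reciprocity: (28633/128557) = +1·(128557/28633) since 28633 mod 4 = 1, 128557 mod 4 = 1; sign now -1
(128557/28633) = (14025/28633)   [reduce mod 28633]
reciprocity: (14025/28633) = +1·(28633/14025) since 14025 mod 4 = 1, 28633 mod 4 = 1; sign now -1
(28633/14025) = (583/14025)   [reduce mod 14025]
reciprocity: (583/14025) = +1·(14025/583) since 583 mod 4 = 3, 14025 mod 4 = 1; sign now -1
(14025/583) = (33/583)   [reduce mod 583]
reciprocity: (33/583) = +1·(583/33) since 33 mod 4 = 1, 583 mod 4 = 3; sign now -1
(583/33) = (22/33)   [reduce mod 33]
22 = 2^1·11; (2/33) = +1 since 33 mod 8 = 1, so (22/33) = (+1)^1·(11/33); sign now -1
reciprocity: (11/33) = +1·(33/11) since 11 mod 4 = 3, 33 mod 4 = 1; sign now -1
(33/11) = (0/11)   [reduce mod 11]
(0/11) = 0   [gcd(a, n) > 1]; final value = 0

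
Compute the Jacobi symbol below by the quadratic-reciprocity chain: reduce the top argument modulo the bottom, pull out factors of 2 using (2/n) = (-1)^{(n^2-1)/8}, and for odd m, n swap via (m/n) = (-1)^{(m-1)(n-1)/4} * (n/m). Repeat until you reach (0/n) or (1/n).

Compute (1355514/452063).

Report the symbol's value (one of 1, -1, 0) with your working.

-1

(1355514/452063) = (451388/452063)   [reduce mod 452063]
451388 = 2^2·112847; (2/452063) = +1 since 452063 mod 8 = 7, so (451388/452063) = (+1)^2·(112847/452063); sign now +1
reciprocity: (112847/452063) = -1·(452063/112847) since 112847 mod 4 = 3, 452063 mod 4 = 3; sign now -1
(452063/112847) = (675/112847)   [reduce mod 112847]
reciprocity: (675/112847) = -1·(112847/675) since 675 mod 4 = 3, 112847 mod 4 = 3; sign now +1
(112847/675) = (122/675)   [reduce mod 675]
122 = 2^1·61; (2/675) = -1 since 675 mod 8 = 3, so (122/675) = (-1)^1·(61/675); sign now -1
reciprocity: (61/675) = +1·(675/61) since 61 mod 4 = 1, 675 mod 4 = 3; sign now -1
(675/61) = (4/61)   [reduce mod 61]
4 = 2^2·1; (2/61) = -1 since 61 mod 8 = 5, so (4/61) = (-1)^2·(1/61); sign now -1
(1/61) = 1; final value = sign = -1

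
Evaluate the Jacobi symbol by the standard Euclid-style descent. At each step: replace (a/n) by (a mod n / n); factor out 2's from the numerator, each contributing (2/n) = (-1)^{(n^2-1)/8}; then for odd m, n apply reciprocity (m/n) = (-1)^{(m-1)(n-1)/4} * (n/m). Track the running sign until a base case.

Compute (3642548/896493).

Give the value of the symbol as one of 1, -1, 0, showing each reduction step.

(3642548/896493) = (56576/896493)   [reduce mod 896493]
56576 = 2^8·221; (2/896493) = -1 since 896493 mod 8 = 5, so (56576/896493) = (-1)^8·(221/896493); sign now +1
reciprocity: (221/896493) = +1·(896493/221) since 221 mod 4 = 1, 896493 mod 4 = 1; sign now +1
(896493/221) = (117/221)   [reduce mod 221]
reciprocity: (117/221) = +1·(221/117) since 117 mod 4 = 1, 221 mod 4 = 1; sign now +1
(221/117) = (104/117)   [reduce mod 117]
104 = 2^3·13; (2/117) = -1 since 117 mod 8 = 5, so (104/117) = (-1)^3·(13/117); sign now -1
reciprocity: (13/117) = +1·(117/13) since 13 mod 4 = 1, 117 mod 4 = 1; sign now -1
(117/13) = (0/13)   [reduce mod 13]
(0/13) = 0   [gcd(a, n) > 1]; final value = 0

0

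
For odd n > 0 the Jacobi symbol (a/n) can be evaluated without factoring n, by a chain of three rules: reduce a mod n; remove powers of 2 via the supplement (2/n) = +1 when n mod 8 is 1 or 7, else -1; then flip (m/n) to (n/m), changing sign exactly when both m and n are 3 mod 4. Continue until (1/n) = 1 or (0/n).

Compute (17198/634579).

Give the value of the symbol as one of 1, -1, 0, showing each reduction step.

17198 = 2^1·8599; (2/634579) = -1 since 634579 mod 8 = 3, so (17198/634579) = (-1)^1·(8599/634579); sign now -1
reciprocity: (8599/634579) = -1·(634579/8599) since 8599 mod 4 = 3, 634579 mod 4 = 3; sign now +1
(634579/8599) = (6852/8599)   [reduce mod 8599]
6852 = 2^2·1713; (2/8599) = +1 since 8599 mod 8 = 7, so (6852/8599) = (+1)^2·(1713/8599); sign now +1
reciprocity: (1713/8599) = +1·(8599/1713) since 1713 mod 4 = 1, 8599 mod 4 = 3; sign now +1
(8599/1713) = (34/1713)   [reduce mod 1713]
34 = 2^1·17; (2/1713) = +1 since 1713 mod 8 = 1, so (34/1713) = (+1)^1·(17/1713); sign now +1
reciprocity: (17/1713) = +1·(1713/17) since 17 mod 4 = 1, 1713 mod 4 = 1; sign now +1
(1713/17) = (13/17)   [reduce mod 17]
reciprocity: (13/17) = +1·(17/13) since 13 mod 4 = 1, 17 mod 4 = 1; sign now +1
(17/13) = (4/13)   [reduce mod 13]
4 = 2^2·1; (2/13) = -1 since 13 mod 8 = 5, so (4/13) = (-1)^2·(1/13); sign now +1
(1/13) = 1; final value = sign = +1

1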